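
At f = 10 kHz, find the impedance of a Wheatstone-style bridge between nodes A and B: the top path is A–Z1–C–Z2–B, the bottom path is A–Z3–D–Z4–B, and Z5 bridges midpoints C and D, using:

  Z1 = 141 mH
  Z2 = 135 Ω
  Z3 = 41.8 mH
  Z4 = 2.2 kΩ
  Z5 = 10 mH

Step 1 — Angular frequency: ω = 2π·f = 2π·1e+04 = 6.283e+04 rad/s.
Step 2 — Component impedances:
  Z1: Z = jωL = j·6.283e+04·0.141 = 0 + j8859 Ω
  Z2: Z = R = 135 Ω
  Z3: Z = jωL = j·6.283e+04·0.0418 = 0 + j2626 Ω
  Z4: Z = R = 2200 Ω
  Z5: Z = jωL = j·6.283e+04·0.01 = 0 + j628.3 Ω
Step 3 — Bridge requires nodal analysis (the Z5 bridge couples midpoints C and D, so the two paths cannot be reduced to a simple series/parallel combination). Setting node B to ground and injecting 1 A at node A, the 3-node admittance system at A, C, D solves to V_A = Z_AB = 199.8 + j2311 Ω = 2319∠85.1° Ω.

Z = 199.8 + j2311 Ω = 2319∠85.1° Ω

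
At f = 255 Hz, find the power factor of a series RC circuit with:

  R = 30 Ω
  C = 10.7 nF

Step 1 — Angular frequency: ω = 2π·f = 2π·255 = 1602 rad/s.
Step 2 — Component impedances:
  R: Z = R = 30 Ω
  C: Z = 1/(jωC) = -j/(ω·C) = 0 - j5.833e+04 Ω
Step 3 — Series combination: Z_total = R + C = 30 - j5.833e+04 Ω = 5.833e+04∠-90.0° Ω.
Step 4 — Power factor: PF = cos(φ) = Re(Z)/|Z| = 30/5.833e+04 = 0.0005143.
Step 5 — Type: Im(Z) = -5.833e+04 ⇒ leading (phase φ = -90.0°).

PF = 0.0005143 (leading, φ = -90.0°)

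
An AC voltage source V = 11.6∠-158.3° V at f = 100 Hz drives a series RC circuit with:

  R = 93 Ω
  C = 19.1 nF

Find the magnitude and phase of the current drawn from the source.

Step 1 — Angular frequency: ω = 2π·f = 2π·100 = 628.3 rad/s.
Step 2 — Component impedances:
  R: Z = R = 93 Ω
  C: Z = 1/(jωC) = -j/(ω·C) = 0 - j8.333e+04 Ω
Step 3 — Series combination: Z_total = R + C = 93 - j8.333e+04 Ω = 8.333e+04∠-89.9° Ω.
Step 4 — Source phasor: V = 11.6∠-158.3° V = -10.78 - j4.289 V.
Step 5 — Ohm's law: I = V / Z_total = (-10.78 - j4.289) / (93 - j8.333e+04) = 5.133e-05 - j0.0001294 A.
Step 6 — Convert to polar: |I| = 0.0001392 A, ∠I = -68.4°.

I = 0.0001392∠-68.4° A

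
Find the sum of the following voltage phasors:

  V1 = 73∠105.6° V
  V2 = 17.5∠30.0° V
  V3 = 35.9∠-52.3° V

Step 1 — Convert each phasor to rectangular form:
  V1 = 73·(cos(105.6°) + j·sin(105.6°)) = -19.63 + j70.31 V
  V2 = 17.5·(cos(30.0°) + j·sin(30.0°)) = 15.16 + j8.75 V
  V3 = 35.9·(cos(-52.3°) + j·sin(-52.3°)) = 21.95 - j28.4 V
Step 2 — Sum components: V_total = 17.48 + j50.66 V.
Step 3 — Convert to polar: |V_total| = 53.59 V, ∠V_total = 71.0°.

V_total = 53.59∠71.0° V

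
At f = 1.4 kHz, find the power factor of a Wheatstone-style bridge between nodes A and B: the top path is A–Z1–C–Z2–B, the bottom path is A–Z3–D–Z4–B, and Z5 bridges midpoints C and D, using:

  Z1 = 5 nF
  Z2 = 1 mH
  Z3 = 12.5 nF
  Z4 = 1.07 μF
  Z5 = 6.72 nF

Step 1 — Angular frequency: ω = 2π·f = 2π·1400 = 8796 rad/s.
Step 2 — Component impedances:
  Z1: Z = 1/(jωC) = -j/(ω·C) = 0 - j2.274e+04 Ω
  Z2: Z = jωL = j·8796·0.001 = 0 + j8.796 Ω
  Z3: Z = 1/(jωC) = -j/(ω·C) = 0 - j9095 Ω
  Z4: Z = 1/(jωC) = -j/(ω·C) = 0 - j106.2 Ω
  Z5: Z = 1/(jωC) = -j/(ω·C) = 0 - j1.692e+04 Ω
Step 3 — Bridge requires nodal analysis (the Z5 bridge couples midpoints C and D, so the two paths cannot be reduced to a simple series/parallel combination). Setting node B to ground and injecting 1 A at node A, the 3-node admittance system at A, C, D solves to V_A = Z_AB = 0 - j6549 Ω = 6549∠-90.0° Ω.
Step 4 — Power factor: PF = cos(φ) = Re(Z)/|Z| = 0/6549 = 0.
Step 5 — Type: Im(Z) = -6549 ⇒ leading (phase φ = -90.0°).

PF = 0 (leading, φ = -90.0°)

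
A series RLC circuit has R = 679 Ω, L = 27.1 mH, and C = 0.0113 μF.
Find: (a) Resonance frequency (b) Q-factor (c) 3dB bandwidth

Step 1 — Resonance condition Im(Z)=0 gives ω₀ = 1/√(LC).
Step 2 — ω₀ = 1/√(0.0271·1.13e-08) = 5.714e+04 rad/s.
Step 3 — f₀ = ω₀/(2π) = 9095 Hz.
Step 4 — Series Q: Q = ω₀L/R = 5.714e+04·0.0271/679 = 2.281.
Step 5 — 3dB bandwidth: Δω = ω₀/Q = 2.506e+04 rad/s; BW = Δω/(2π) = 3988 Hz.

(a) f₀ = 9095 Hz  (b) Q = 2.281  (c) BW = 3988 Hz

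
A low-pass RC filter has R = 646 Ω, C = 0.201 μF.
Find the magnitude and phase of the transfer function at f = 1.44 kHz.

Step 1 — Angular frequency: ω = 2π·1440 = 9048 rad/s.
Step 2 — Transfer function: H(jω) = 1/(1 + jωRC).
Step 3 — Denominator: 1 + jωRC = 1 + j·9048·646·2.01e-07 = 1 + j1.175.
Step 4 — H = 0.4201 - j0.4936.
Step 5 — Magnitude: |H| = 0.6482 (-3.8 dB); phase: φ = -49.6°.

|H| = 0.6482 (-3.8 dB), φ = -49.6°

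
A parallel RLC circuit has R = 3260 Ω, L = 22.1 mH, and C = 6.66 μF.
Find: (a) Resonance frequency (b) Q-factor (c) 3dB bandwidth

Step 1 — Resonance: ω₀ = 1/√(LC) = 1/√(0.0221·6.66e-06) = 2607 rad/s.
Step 2 — f₀ = ω₀/(2π) = 414.8 Hz.
Step 3 — Parallel Q: Q = R/(ω₀L) = 3260/(2607·0.0221) = 56.59.
Step 4 — Bandwidth: Δω = ω₀/Q = 46.06 rad/s; BW = Δω/(2π) = 7.33 Hz.

(a) f₀ = 414.8 Hz  (b) Q = 56.59  (c) BW = 7.33 Hz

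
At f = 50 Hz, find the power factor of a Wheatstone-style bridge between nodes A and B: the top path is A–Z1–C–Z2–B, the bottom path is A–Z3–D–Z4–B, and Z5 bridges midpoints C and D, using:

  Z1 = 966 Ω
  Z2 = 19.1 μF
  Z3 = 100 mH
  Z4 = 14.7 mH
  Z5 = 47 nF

Step 1 — Angular frequency: ω = 2π·f = 2π·50 = 314.2 rad/s.
Step 2 — Component impedances:
  Z1: Z = R = 966 Ω
  Z2: Z = 1/(jωC) = -j/(ω·C) = 0 - j166.7 Ω
  Z3: Z = jωL = j·314.2·0.1 = 0 + j31.42 Ω
  Z4: Z = jωL = j·314.2·0.0147 = 0 + j4.618 Ω
  Z5: Z = 1/(jωC) = -j/(ω·C) = 0 - j6.773e+04 Ω
Step 3 — Bridge requires nodal analysis (the Z5 bridge couples midpoints C and D, so the two paths cannot be reduced to a simple series/parallel combination). Setting node B to ground and injecting 1 A at node A, the 3-node admittance system at A, C, D solves to V_A = Z_AB = 1.319 + j36.21 Ω = 36.24∠87.9° Ω.
Step 4 — Power factor: PF = cos(φ) = Re(Z)/|Z| = 1.3194/36.236 = 0.03641.
Step 5 — Type: Im(Z) = 36.21 ⇒ lagging (phase φ = 87.9°).

PF = 0.03641 (lagging, φ = 87.9°)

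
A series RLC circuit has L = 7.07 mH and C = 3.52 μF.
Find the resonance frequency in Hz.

Step 1 — Resonance condition Im(Z)=0 gives ω₀ = 1/√(LC).
Step 2 — ω₀ = 1/√(0.00707·3.52e-06) = 6339 rad/s.
Step 3 — f₀ = ω₀/(2π) = 1009 Hz.

f₀ = 1009 Hz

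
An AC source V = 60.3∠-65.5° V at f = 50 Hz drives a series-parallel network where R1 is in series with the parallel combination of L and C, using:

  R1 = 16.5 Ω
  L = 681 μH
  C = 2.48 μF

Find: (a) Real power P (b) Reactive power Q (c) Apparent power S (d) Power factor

Step 1 — Angular frequency: ω = 2π·f = 2π·50 = 314.2 rad/s.
Step 2 — Component impedances:
  R1: Z = R = 16.5 Ω
  L: Z = jωL = j·314.2·0.000681 = 0 + j0.2139 Ω
  C: Z = 1/(jωC) = -j/(ω·C) = 0 - j1284 Ω
Step 3 — Parallel branch: L || C = 1/(1/L + 1/C) = 0 + j0.214 Ω.
Step 4 — Series with R1: Z_total = R1 + (L || C) = 16.5 + j0.214 Ω = 16.5∠0.7° Ω.
Step 5 — Source phasor: V = 60.3∠-65.5° V = 25.01 - j54.87 V.
Step 6 — Current: I = V / Z = 1.472 - j3.345 A = 3.654∠-66.2° A.
Step 7 — Complex power: S = V·I* = 220.3 + j2.857 VA.
Step 8 — Real power: P = Re(S) = 220.3 W.
Step 9 — Reactive power: Q = Im(S) = 2.857 VAR.
Step 10 — Apparent power: |S| = 220.4 VA.
Step 11 — Power factor: PF = P/|S| = 0.9999 (lagging).

(a) P = 220.3 W  (b) Q = 2.857 VAR  (c) S = 220.4 VA  (d) PF = 0.9999 (lagging)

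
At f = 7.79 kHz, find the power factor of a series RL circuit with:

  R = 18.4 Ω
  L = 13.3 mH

Step 1 — Angular frequency: ω = 2π·f = 2π·7790 = 4.895e+04 rad/s.
Step 2 — Component impedances:
  R: Z = R = 18.4 Ω
  L: Z = jωL = j·4.895e+04·0.0133 = 0 + j651 Ω
Step 3 — Series combination: Z_total = R + L = 18.4 + j651 Ω = 651.2∠88.4° Ω.
Step 4 — Power factor: PF = cos(φ) = Re(Z)/|Z| = 18.4/651.24 = 0.02825.
Step 5 — Type: Im(Z) = 651 ⇒ lagging (phase φ = 88.4°).

PF = 0.02825 (lagging, φ = 88.4°)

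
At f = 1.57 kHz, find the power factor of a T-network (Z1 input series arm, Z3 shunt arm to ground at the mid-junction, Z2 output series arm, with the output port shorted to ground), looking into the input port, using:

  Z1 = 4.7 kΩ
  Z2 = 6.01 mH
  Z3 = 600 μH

Step 1 — Angular frequency: ω = 2π·f = 2π·1570 = 9865 rad/s.
Step 2 — Component impedances:
  Z1: Z = R = 4700 Ω
  Z2: Z = jωL = j·9865·0.00601 = 0 + j59.29 Ω
  Z3: Z = jωL = j·9865·0.0006 = 0 + j5.919 Ω
Step 3 — With the output port shorted to ground, the output series arm Z2 runs from the junction to ground; the shunt arm Z3 also runs from the junction to ground. They appear in parallel: Z3 || Z2 = 0 + j5.382 Ω.
Step 4 — Series with input arm Z1: Z_in = Z1 + (Z3 || Z2) = 4700 + j5.382 Ω = 4700∠0.1° Ω.
Step 5 — Power factor: PF = cos(φ) = Re(Z)/|Z| = 4700/4700 = 1.
Step 6 — Type: Im(Z) = 5.382 ⇒ lagging (phase φ = 0.1°).

PF = 1 (lagging, φ = 0.1°)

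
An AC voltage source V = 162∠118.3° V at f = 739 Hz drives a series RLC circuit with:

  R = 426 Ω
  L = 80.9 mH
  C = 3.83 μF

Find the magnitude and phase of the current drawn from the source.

Step 1 — Angular frequency: ω = 2π·f = 2π·739 = 4643 rad/s.
Step 2 — Component impedances:
  R: Z = R = 426 Ω
  L: Z = jωL = j·4643·0.0809 = 0 + j375.6 Ω
  C: Z = 1/(jωC) = -j/(ω·C) = 0 - j56.23 Ω
Step 3 — Series combination: Z_total = R + L + C = 426 + j319.4 Ω = 532.4∠36.9° Ω.
Step 4 — Source phasor: V = 162∠118.3° V = -76.8 + j142.6 V.
Step 5 — Ohm's law: I = V / Z_total = (-76.8 + j142.6) / (426 + j319.4) = 0.0453 + j0.3009 A.
Step 6 — Convert to polar: |I| = 0.3043 A, ∠I = 81.4°.

I = 0.3043∠81.4° A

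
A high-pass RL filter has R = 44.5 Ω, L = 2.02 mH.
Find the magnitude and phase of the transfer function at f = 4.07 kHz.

Step 1 — Angular frequency: ω = 2π·4070 = 2.557e+04 rad/s.
Step 2 — Transfer function: H(jω) = jωL/(R + jωL).
Step 3 — Numerator jωL = j·51.66; denominator R + jωL = 44.5 + j51.66.
Step 4 — H = 0.574 + j0.4945.
Step 5 — Magnitude: |H| = 0.7576 (-2.4 dB); phase: φ = 40.7°.

|H| = 0.7576 (-2.4 dB), φ = 40.7°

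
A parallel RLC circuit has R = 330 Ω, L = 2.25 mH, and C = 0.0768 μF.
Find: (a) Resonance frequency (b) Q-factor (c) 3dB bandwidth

Step 1 — Resonance: ω₀ = 1/√(LC) = 1/√(0.00225·7.68e-08) = 7.607e+04 rad/s.
Step 2 — f₀ = ω₀/(2π) = 1.211e+04 Hz.
Step 3 — Parallel Q: Q = R/(ω₀L) = 330/(7.607e+04·0.00225) = 1.928.
Step 4 — Bandwidth: Δω = ω₀/Q = 3.946e+04 rad/s; BW = Δω/(2π) = 6280 Hz.

(a) f₀ = 1.211e+04 Hz  (b) Q = 1.928  (c) BW = 6280 Hz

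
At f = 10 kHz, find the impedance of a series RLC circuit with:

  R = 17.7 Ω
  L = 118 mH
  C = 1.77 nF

Step 1 — Angular frequency: ω = 2π·f = 2π·1e+04 = 6.283e+04 rad/s.
Step 2 — Component impedances:
  R: Z = R = 17.7 Ω
  L: Z = jωL = j·6.283e+04·0.118 = 0 + j7414 Ω
  C: Z = 1/(jωC) = -j/(ω·C) = 0 - j8992 Ω
Step 3 — Series combination: Z_total = R + L + C = 17.7 - j1578 Ω = 1578∠-89.4° Ω.

Z = 17.7 - j1578 Ω = 1578∠-89.4° Ω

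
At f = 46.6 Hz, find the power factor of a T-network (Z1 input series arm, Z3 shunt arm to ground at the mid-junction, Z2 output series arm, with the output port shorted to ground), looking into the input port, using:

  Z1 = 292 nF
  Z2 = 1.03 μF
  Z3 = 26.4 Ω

Step 1 — Angular frequency: ω = 2π·f = 2π·46.6 = 292.8 rad/s.
Step 2 — Component impedances:
  Z1: Z = 1/(jωC) = -j/(ω·C) = 0 - j1.17e+04 Ω
  Z2: Z = 1/(jωC) = -j/(ω·C) = 0 - j3316 Ω
  Z3: Z = R = 26.4 Ω
Step 3 — With the output port shorted to ground, the output series arm Z2 runs from the junction to ground; the shunt arm Z3 also runs from the junction to ground. They appear in parallel: Z3 || Z2 = 26.4 - j0.2102 Ω.
Step 4 — Series with input arm Z1: Z_in = Z1 + (Z3 || Z2) = 26.4 - j1.17e+04 Ω = 1.17e+04∠-89.9° Ω.
Step 5 — Power factor: PF = cos(φ) = Re(Z)/|Z| = 26.398/11697 = 0.002257.
Step 6 — Type: Im(Z) = -1.17e+04 ⇒ leading (phase φ = -89.9°).

PF = 0.002257 (leading, φ = -89.9°)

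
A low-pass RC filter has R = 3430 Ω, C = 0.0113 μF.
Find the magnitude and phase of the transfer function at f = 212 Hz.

Step 1 — Angular frequency: ω = 2π·212 = 1332 rad/s.
Step 2 — Transfer function: H(jω) = 1/(1 + jωRC).
Step 3 — Denominator: 1 + jωRC = 1 + j·1332·3430·1.13e-08 = 1 + j0.05163.
Step 4 — H = 0.9973 - j0.05149.
Step 5 — Magnitude: |H| = 0.9987 (-0.0 dB); phase: φ = -3.0°.

|H| = 0.9987 (-0.0 dB), φ = -3.0°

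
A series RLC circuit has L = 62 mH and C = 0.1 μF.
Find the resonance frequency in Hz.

Step 1 — Resonance condition Im(Z)=0 gives ω₀ = 1/√(LC).
Step 2 — ω₀ = 1/√(0.062·1e-07) = 1.27e+04 rad/s.
Step 3 — f₀ = ω₀/(2π) = 2021 Hz.

f₀ = 2021 Hz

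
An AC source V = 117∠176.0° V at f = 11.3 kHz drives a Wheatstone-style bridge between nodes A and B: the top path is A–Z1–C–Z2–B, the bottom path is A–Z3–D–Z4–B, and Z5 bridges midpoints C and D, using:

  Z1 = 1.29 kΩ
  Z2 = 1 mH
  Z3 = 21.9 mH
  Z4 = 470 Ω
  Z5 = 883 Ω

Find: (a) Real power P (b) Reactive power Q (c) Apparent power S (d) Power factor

Step 1 — Angular frequency: ω = 2π·f = 2π·1.13e+04 = 7.1e+04 rad/s.
Step 2 — Component impedances:
  Z1: Z = R = 1290 Ω
  Z2: Z = jωL = j·7.1e+04·0.001 = 0 + j71 Ω
  Z3: Z = jωL = j·7.1e+04·0.0219 = 0 + j1555 Ω
  Z4: Z = R = 470 Ω
  Z5: Z = R = 883 Ω
Step 3 — Bridge requires nodal analysis (the Z5 bridge couples midpoints C and D, so the two paths cannot be reduced to a simple series/parallel combination). Setting node B to ground and injecting 1 A at node A, the 3-node admittance system at A, C, D solves to V_A = Z_AB = 730.1 + j555 Ω = 917.1∠37.2° Ω.
Step 4 — Source phasor: V = 117∠176.0° V = -116.7 + j8.162 V.
Step 5 — Current: I = V / Z = -0.09593 + j0.0841 A = 0.1276∠138.8° A.
Step 6 — Complex power: S = V·I* = 11.88 + j9.032 VA.
Step 7 — Real power: P = Re(S) = 11.88 W.
Step 8 — Reactive power: Q = Im(S) = 9.032 VAR.
Step 9 — Apparent power: |S| = 14.93 VA.
Step 10 — Power factor: PF = P/|S| = 0.7961 (lagging).

(a) P = 11.88 W  (b) Q = 9.032 VAR  (c) S = 14.93 VA  (d) PF = 0.7961 (lagging)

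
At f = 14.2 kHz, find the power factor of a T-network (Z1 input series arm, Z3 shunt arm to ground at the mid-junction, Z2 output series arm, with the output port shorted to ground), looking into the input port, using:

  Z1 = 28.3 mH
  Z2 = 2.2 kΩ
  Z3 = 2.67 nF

Step 1 — Angular frequency: ω = 2π·f = 2π·1.42e+04 = 8.922e+04 rad/s.
Step 2 — Component impedances:
  Z1: Z = jωL = j·8.922e+04·0.0283 = 0 + j2525 Ω
  Z2: Z = R = 2200 Ω
  Z3: Z = 1/(jωC) = -j/(ω·C) = 0 - j4198 Ω
Step 3 — With the output port shorted to ground, the output series arm Z2 runs from the junction to ground; the shunt arm Z3 also runs from the junction to ground. They appear in parallel: Z3 || Z2 = 1726 - j904.5 Ω.
Step 4 — Series with input arm Z1: Z_in = Z1 + (Z3 || Z2) = 1726 + j1620 Ω = 2367∠43.2° Ω.
Step 5 — Power factor: PF = cos(φ) = Re(Z)/|Z| = 1725.9/2367.4 = 0.729.
Step 6 — Type: Im(Z) = 1620 ⇒ lagging (phase φ = 43.2°).

PF = 0.729 (lagging, φ = 43.2°)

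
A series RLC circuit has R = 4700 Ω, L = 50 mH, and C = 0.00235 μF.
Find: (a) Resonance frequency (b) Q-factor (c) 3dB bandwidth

Step 1 — Resonance: ω₀ = 1/√(LC) = 1/√(0.05·2.35e-09) = 9.225e+04 rad/s.
Step 2 — f₀ = ω₀/(2π) = 1.468e+04 Hz.
Step 3 — Series Q: Q = ω₀L/R = 9.225e+04·0.05/4700 = 0.9814.
Step 4 — Bandwidth: Δω = ω₀/Q = 9.4e+04 rad/s; BW = Δω/(2π) = 1.496e+04 Hz.

(a) f₀ = 1.468e+04 Hz  (b) Q = 0.9814  (c) BW = 1.496e+04 Hz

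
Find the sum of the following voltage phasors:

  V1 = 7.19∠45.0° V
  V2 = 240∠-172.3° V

Step 1 — Convert each phasor to rectangular form:
  V1 = 7.19·(cos(45.0°) + j·sin(45.0°)) = 5.084 + j5.084 V
  V2 = 240·(cos(-172.3°) + j·sin(-172.3°)) = -237.8 - j32.16 V
Step 2 — Sum components: V_total = -232.8 - j27.07 V.
Step 3 — Convert to polar: |V_total| = 234.3 V, ∠V_total = -173.4°.

V_total = 234.3∠-173.4° V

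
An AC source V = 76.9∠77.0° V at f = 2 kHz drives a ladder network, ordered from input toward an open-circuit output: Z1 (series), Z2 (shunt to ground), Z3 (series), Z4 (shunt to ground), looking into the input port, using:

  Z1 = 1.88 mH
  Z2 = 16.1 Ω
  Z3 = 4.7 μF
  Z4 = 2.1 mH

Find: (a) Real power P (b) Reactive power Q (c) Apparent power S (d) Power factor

Step 1 — Angular frequency: ω = 2π·f = 2π·2000 = 1.257e+04 rad/s.
Step 2 — Component impedances:
  Z1: Z = jωL = j·1.257e+04·0.00188 = 0 + j23.62 Ω
  Z2: Z = R = 16.1 Ω
  Z3: Z = 1/(jωC) = -j/(ω·C) = 0 - j16.93 Ω
  Z4: Z = jωL = j·1.257e+04·0.0021 = 0 + j26.39 Ω
Step 3 — Ladder network (open output): work backward from the far end, alternating series and parallel combinations. Z_in = 4.131 + j30.66 Ω = 30.93∠82.3° Ω.
Step 4 — Source phasor: V = 76.9∠77.0° V = 17.3 + j74.93 V.
Step 5 — Current: I = V / Z = 2.475 - j0.2308 A = 2.486∠-5.3° A.
Step 6 — Complex power: S = V·I* = 25.53 + j189.5 VA.
Step 7 — Real power: P = Re(S) = 25.53 W.
Step 8 — Reactive power: Q = Im(S) = 189.5 VAR.
Step 9 — Apparent power: |S| = 191.2 VA.
Step 10 — Power factor: PF = P/|S| = 0.1335 (lagging).

(a) P = 25.53 W  (b) Q = 189.5 VAR  (c) S = 191.2 VA  (d) PF = 0.1335 (lagging)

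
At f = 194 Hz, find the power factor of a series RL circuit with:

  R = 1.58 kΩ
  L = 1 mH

Step 1 — Angular frequency: ω = 2π·f = 2π·194 = 1219 rad/s.
Step 2 — Component impedances:
  R: Z = R = 1580 Ω
  L: Z = jωL = j·1219·0.001 = 0 + j1.219 Ω
Step 3 — Series combination: Z_total = R + L = 1580 + j1.219 Ω = 1580∠0.0° Ω.
Step 4 — Power factor: PF = cos(φ) = Re(Z)/|Z| = 1580/1580 = 1.
Step 5 — Type: Im(Z) = 1.219 ⇒ lagging (phase φ = 0.0°).

PF = 1 (lagging, φ = 0.0°)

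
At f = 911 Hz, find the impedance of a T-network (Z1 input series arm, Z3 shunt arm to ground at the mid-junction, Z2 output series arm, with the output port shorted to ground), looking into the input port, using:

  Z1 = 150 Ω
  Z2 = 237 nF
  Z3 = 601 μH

Step 1 — Angular frequency: ω = 2π·f = 2π·911 = 5724 rad/s.
Step 2 — Component impedances:
  Z1: Z = R = 150 Ω
  Z2: Z = 1/(jωC) = -j/(ω·C) = 0 - j737.1 Ω
  Z3: Z = jωL = j·5724·0.000601 = 0 + j3.44 Ω
Step 3 — With the output port shorted to ground, the output series arm Z2 runs from the junction to ground; the shunt arm Z3 also runs from the junction to ground. They appear in parallel: Z3 || Z2 = 0 + j3.456 Ω.
Step 4 — Series with input arm Z1: Z_in = Z1 + (Z3 || Z2) = 150 + j3.456 Ω = 150∠1.3° Ω.

Z = 150 + j3.456 Ω = 150∠1.3° Ω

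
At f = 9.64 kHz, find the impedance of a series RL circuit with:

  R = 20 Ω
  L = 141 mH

Step 1 — Angular frequency: ω = 2π·f = 2π·9640 = 6.057e+04 rad/s.
Step 2 — Component impedances:
  R: Z = R = 20 Ω
  L: Z = jωL = j·6.057e+04·0.141 = 0 + j8540 Ω
Step 3 — Series combination: Z_total = R + L = 20 + j8540 Ω = 8540∠89.9° Ω.

Z = 20 + j8540 Ω = 8540∠89.9° Ω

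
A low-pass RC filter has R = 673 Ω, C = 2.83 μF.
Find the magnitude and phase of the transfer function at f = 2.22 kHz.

Step 1 — Angular frequency: ω = 2π·2220 = 1.395e+04 rad/s.
Step 2 — Transfer function: H(jω) = 1/(1 + jωRC).
Step 3 — Denominator: 1 + jωRC = 1 + j·1.395e+04·673·2.83e-06 = 1 + j26.57.
Step 4 — H = 0.001415 - j0.03759.
Step 5 — Magnitude: |H| = 0.03761 (-28.5 dB); phase: φ = -87.8°.

|H| = 0.03761 (-28.5 dB), φ = -87.8°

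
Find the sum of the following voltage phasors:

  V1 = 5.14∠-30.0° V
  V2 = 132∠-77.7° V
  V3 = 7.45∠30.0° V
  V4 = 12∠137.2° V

Step 1 — Convert each phasor to rectangular form:
  V1 = 5.14·(cos(-30.0°) + j·sin(-30.0°)) = 4.451 - j2.57 V
  V2 = 132·(cos(-77.7°) + j·sin(-77.7°)) = 28.12 - j129 V
  V3 = 7.45·(cos(30.0°) + j·sin(30.0°)) = 6.452 + j3.725 V
  V4 = 12·(cos(137.2°) + j·sin(137.2°)) = -8.805 + j8.153 V
Step 2 — Sum components: V_total = 30.22 - j119.7 V.
Step 3 — Convert to polar: |V_total| = 123.4 V, ∠V_total = -75.8°.

V_total = 123.4∠-75.8° V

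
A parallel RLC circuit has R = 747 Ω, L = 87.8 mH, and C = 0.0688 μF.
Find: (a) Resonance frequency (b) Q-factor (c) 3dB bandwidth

Step 1 — Resonance: ω₀ = 1/√(LC) = 1/√(0.0878·6.88e-08) = 1.287e+04 rad/s.
Step 2 — f₀ = ω₀/(2π) = 2048 Hz.
Step 3 — Parallel Q: Q = R/(ω₀L) = 747/(1.287e+04·0.0878) = 0.6613.
Step 4 — Bandwidth: Δω = ω₀/Q = 1.946e+04 rad/s; BW = Δω/(2π) = 3097 Hz.

(a) f₀ = 2048 Hz  (b) Q = 0.6613  (c) BW = 3097 Hz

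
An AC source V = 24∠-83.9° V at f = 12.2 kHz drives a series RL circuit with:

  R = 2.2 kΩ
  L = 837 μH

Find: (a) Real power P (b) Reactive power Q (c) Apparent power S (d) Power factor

Step 1 — Angular frequency: ω = 2π·f = 2π·1.22e+04 = 7.665e+04 rad/s.
Step 2 — Component impedances:
  R: Z = R = 2200 Ω
  L: Z = jωL = j·7.665e+04·0.000837 = 0 + j64.16 Ω
Step 3 — Series combination: Z_total = R + L = 2200 + j64.16 Ω = 2201∠1.7° Ω.
Step 4 — Source phasor: V = 24∠-83.9° V = 2.55 - j23.86 V.
Step 5 — Current: I = V / Z = 0.0008422 - j0.01087 A = 0.0109∠-85.6° A.
Step 6 — Complex power: S = V·I* = 0.2616 + j0.007629 VA.
Step 7 — Real power: P = Re(S) = 0.2616 W.
Step 8 — Reactive power: Q = Im(S) = 0.007629 VAR.
Step 9 — Apparent power: |S| = 0.2617 VA.
Step 10 — Power factor: PF = P/|S| = 0.9996 (lagging).

(a) P = 0.2616 W  (b) Q = 0.007629 VAR  (c) S = 0.2617 VA  (d) PF = 0.9996 (lagging)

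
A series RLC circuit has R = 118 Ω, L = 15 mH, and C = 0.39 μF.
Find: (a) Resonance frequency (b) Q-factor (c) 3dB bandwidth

Step 1 — Resonance: ω₀ = 1/√(LC) = 1/√(0.015·3.9e-07) = 1.307e+04 rad/s.
Step 2 — f₀ = ω₀/(2π) = 2081 Hz.
Step 3 — Series Q: Q = ω₀L/R = 1.307e+04·0.015/118 = 1.662.
Step 4 — Bandwidth: Δω = ω₀/Q = 7867 rad/s; BW = Δω/(2π) = 1252 Hz.

(a) f₀ = 2081 Hz  (b) Q = 1.662  (c) BW = 1252 Hz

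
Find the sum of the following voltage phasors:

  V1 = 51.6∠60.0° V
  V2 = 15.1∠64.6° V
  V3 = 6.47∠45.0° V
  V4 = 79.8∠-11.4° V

Step 1 — Convert each phasor to rectangular form:
  V1 = 51.6·(cos(60.0°) + j·sin(60.0°)) = 25.8 + j44.69 V
  V2 = 15.1·(cos(64.6°) + j·sin(64.6°)) = 6.477 + j13.64 V
  V3 = 6.47·(cos(45.0°) + j·sin(45.0°)) = 4.575 + j4.575 V
  V4 = 79.8·(cos(-11.4°) + j·sin(-11.4°)) = 78.23 - j15.77 V
Step 2 — Sum components: V_total = 115.1 + j47.13 V.
Step 3 — Convert to polar: |V_total| = 124.4 V, ∠V_total = 22.3°.

V_total = 124.4∠22.3° V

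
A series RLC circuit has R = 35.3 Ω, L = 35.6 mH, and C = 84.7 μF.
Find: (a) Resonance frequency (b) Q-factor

Step 1 — Resonance condition Im(Z)=0 gives ω₀ = 1/√(LC).
Step 2 — ω₀ = 1/√(0.0356·8.47e-05) = 575.9 rad/s.
Step 3 — f₀ = ω₀/(2π) = 91.65 Hz.
Step 4 — Series Q: Q = ω₀L/R = 575.9·0.0356/35.3 = 0.5808.

(a) f₀ = 91.65 Hz  (b) Q = 0.5808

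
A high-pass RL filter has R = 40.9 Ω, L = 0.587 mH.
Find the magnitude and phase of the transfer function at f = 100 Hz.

Step 1 — Angular frequency: ω = 2π·100 = 628.3 rad/s.
Step 2 — Transfer function: H(jω) = jωL/(R + jωL).
Step 3 — Numerator jωL = j·0.3688; denominator R + jωL = 40.9 + j0.3688.
Step 4 — H = 8.131e-05 + j0.009017.
Step 5 — Magnitude: |H| = 0.009017 (-40.9 dB); phase: φ = 89.5°.

|H| = 0.009017 (-40.9 dB), φ = 89.5°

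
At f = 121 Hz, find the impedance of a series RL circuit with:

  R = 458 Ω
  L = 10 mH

Step 1 — Angular frequency: ω = 2π·f = 2π·121 = 760.3 rad/s.
Step 2 — Component impedances:
  R: Z = R = 458 Ω
  L: Z = jωL = j·760.3·0.01 = 0 + j7.603 Ω
Step 3 — Series combination: Z_total = R + L = 458 + j7.603 Ω = 458.1∠1.0° Ω.

Z = 458 + j7.603 Ω = 458.1∠1.0° Ω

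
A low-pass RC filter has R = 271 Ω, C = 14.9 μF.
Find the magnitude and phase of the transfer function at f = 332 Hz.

Step 1 — Angular frequency: ω = 2π·332 = 2086 rad/s.
Step 2 — Transfer function: H(jω) = 1/(1 + jωRC).
Step 3 — Denominator: 1 + jωRC = 1 + j·2086·271·1.49e-05 = 1 + j8.423.
Step 4 — H = 0.0139 - j0.1171.
Step 5 — Magnitude: |H| = 0.1179 (-18.6 dB); phase: φ = -83.2°.

|H| = 0.1179 (-18.6 dB), φ = -83.2°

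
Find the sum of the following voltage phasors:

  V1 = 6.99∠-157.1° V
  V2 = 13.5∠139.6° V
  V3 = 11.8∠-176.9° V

Step 1 — Convert each phasor to rectangular form:
  V1 = 6.99·(cos(-157.1°) + j·sin(-157.1°)) = -6.439 - j2.72 V
  V2 = 13.5·(cos(139.6°) + j·sin(139.6°)) = -10.28 + j8.75 V
  V3 = 11.8·(cos(-176.9°) + j·sin(-176.9°)) = -11.78 - j0.6381 V
Step 2 — Sum components: V_total = -28.5 + j5.392 V.
Step 3 — Convert to polar: |V_total| = 29.01 V, ∠V_total = 169.3°.

V_total = 29.01∠169.3° V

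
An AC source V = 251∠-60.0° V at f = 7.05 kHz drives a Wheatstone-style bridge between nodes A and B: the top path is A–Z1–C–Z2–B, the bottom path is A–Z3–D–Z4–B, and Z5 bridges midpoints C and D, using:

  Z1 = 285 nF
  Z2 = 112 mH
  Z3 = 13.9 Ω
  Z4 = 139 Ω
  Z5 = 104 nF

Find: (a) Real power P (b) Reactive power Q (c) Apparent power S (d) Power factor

Step 1 — Angular frequency: ω = 2π·f = 2π·7050 = 4.43e+04 rad/s.
Step 2 — Component impedances:
  Z1: Z = 1/(jωC) = -j/(ω·C) = 0 - j79.21 Ω
  Z2: Z = jωL = j·4.43e+04·0.112 = 0 + j4961 Ω
  Z3: Z = R = 13.9 Ω
  Z4: Z = R = 139 Ω
  Z5: Z = 1/(jωC) = -j/(ω·C) = 0 - j217.1 Ω
Step 3 — Bridge requires nodal analysis (the Z5 bridge couples midpoints C and D, so the two paths cannot be reduced to a simple series/parallel combination). Setting node B to ground and injecting 1 A at node A, the 3-node admittance system at A, C, D solves to V_A = Z_AB = 152.8 + j3.884 Ω = 152.8∠1.5° Ω.
Step 4 — Source phasor: V = 251∠-60.0° V = 125.5 - j217.4 V.
Step 5 — Current: I = V / Z = 0.7848 - j1.443 A = 1.643∠-61.5° A.
Step 6 — Complex power: S = V·I* = 412.1 + j10.48 VA.
Step 7 — Real power: P = Re(S) = 412.1 W.
Step 8 — Reactive power: Q = Im(S) = 10.48 VAR.
Step 9 — Apparent power: |S| = 412.3 VA.
Step 10 — Power factor: PF = P/|S| = 0.9997 (lagging).

(a) P = 412.1 W  (b) Q = 10.48 VAR  (c) S = 412.3 VA  (d) PF = 0.9997 (lagging)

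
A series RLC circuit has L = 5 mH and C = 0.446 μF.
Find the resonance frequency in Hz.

Step 1 — Resonance condition Im(Z)=0 gives ω₀ = 1/√(LC).
Step 2 — ω₀ = 1/√(0.005·4.46e-07) = 2.118e+04 rad/s.
Step 3 — f₀ = ω₀/(2π) = 3370 Hz.

f₀ = 3370 Hz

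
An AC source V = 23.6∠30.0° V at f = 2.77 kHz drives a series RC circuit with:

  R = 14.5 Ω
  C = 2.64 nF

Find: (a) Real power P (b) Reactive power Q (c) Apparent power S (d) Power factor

Step 1 — Angular frequency: ω = 2π·f = 2π·2770 = 1.74e+04 rad/s.
Step 2 — Component impedances:
  R: Z = R = 14.5 Ω
  C: Z = 1/(jωC) = -j/(ω·C) = 0 - j2.176e+04 Ω
Step 3 — Series combination: Z_total = R + C = 14.5 - j2.176e+04 Ω = 2.176e+04∠-90.0° Ω.
Step 4 — Source phasor: V = 23.6∠30.0° V = 20.44 + j11.8 V.
Step 5 — Current: I = V / Z = -0.0005416 + j0.0009394 A = 0.001084∠120.0° A.
Step 6 — Complex power: S = V·I* = 1.705e-05 - j0.02559 VA.
Step 7 — Real power: P = Re(S) = 1.705e-05 W.
Step 8 — Reactive power: Q = Im(S) = -0.02559 VAR.
Step 9 — Apparent power: |S| = 0.02559 VA.
Step 10 — Power factor: PF = P/|S| = 0.0006662 (leading).

(a) P = 1.705e-05 W  (b) Q = -0.02559 VAR  (c) S = 0.02559 VA  (d) PF = 0.0006662 (leading)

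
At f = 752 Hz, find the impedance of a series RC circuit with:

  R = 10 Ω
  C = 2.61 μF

Step 1 — Angular frequency: ω = 2π·f = 2π·752 = 4725 rad/s.
Step 2 — Component impedances:
  R: Z = R = 10 Ω
  C: Z = 1/(jωC) = -j/(ω·C) = 0 - j81.09 Ω
Step 3 — Series combination: Z_total = R + C = 10 - j81.09 Ω = 81.7∠-83.0° Ω.

Z = 10 - j81.09 Ω = 81.7∠-83.0° Ω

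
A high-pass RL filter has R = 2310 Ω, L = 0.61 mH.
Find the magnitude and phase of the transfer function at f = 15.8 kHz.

Step 1 — Angular frequency: ω = 2π·1.58e+04 = 9.927e+04 rad/s.
Step 2 — Transfer function: H(jω) = jωL/(R + jωL).
Step 3 — Numerator jωL = j·60.56; denominator R + jωL = 2310 + j60.56.
Step 4 — H = 0.0006868 + j0.0262.
Step 5 — Magnitude: |H| = 0.02621 (-31.6 dB); phase: φ = 88.5°.

|H| = 0.02621 (-31.6 dB), φ = 88.5°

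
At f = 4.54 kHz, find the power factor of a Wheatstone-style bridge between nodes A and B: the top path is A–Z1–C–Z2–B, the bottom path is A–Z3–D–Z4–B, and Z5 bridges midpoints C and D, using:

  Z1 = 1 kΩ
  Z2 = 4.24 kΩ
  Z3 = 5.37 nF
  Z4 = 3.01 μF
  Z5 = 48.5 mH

Step 1 — Angular frequency: ω = 2π·f = 2π·4540 = 2.853e+04 rad/s.
Step 2 — Component impedances:
  Z1: Z = R = 1000 Ω
  Z2: Z = R = 4240 Ω
  Z3: Z = 1/(jωC) = -j/(ω·C) = 0 - j6528 Ω
  Z4: Z = 1/(jωC) = -j/(ω·C) = 0 - j11.65 Ω
  Z5: Z = jωL = j·2.853e+04·0.0485 = 0 + j1383 Ω
Step 3 — Bridge requires nodal analysis (the Z5 bridge couples midpoints C and D, so the two paths cannot be reduced to a simple series/parallel combination). Setting node B to ground and injecting 1 A at node A, the 3-node admittance system at A, C, D solves to V_A = Z_AB = 2005 + j1004 Ω = 2242∠26.6° Ω.
Step 4 — Power factor: PF = cos(φ) = Re(Z)/|Z| = 2005.3/2242.5 = 0.8942.
Step 5 — Type: Im(Z) = 1004 ⇒ lagging (phase φ = 26.6°).

PF = 0.8942 (lagging, φ = 26.6°)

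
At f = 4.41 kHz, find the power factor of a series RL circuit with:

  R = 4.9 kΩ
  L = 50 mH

Step 1 — Angular frequency: ω = 2π·f = 2π·4410 = 2.771e+04 rad/s.
Step 2 — Component impedances:
  R: Z = R = 4900 Ω
  L: Z = jωL = j·2.771e+04·0.05 = 0 + j1385 Ω
Step 3 — Series combination: Z_total = R + L = 4900 + j1385 Ω = 5092∠15.8° Ω.
Step 4 — Power factor: PF = cos(φ) = Re(Z)/|Z| = 4900/5092 = 0.9623.
Step 5 — Type: Im(Z) = 1385 ⇒ lagging (phase φ = 15.8°).

PF = 0.9623 (lagging, φ = 15.8°)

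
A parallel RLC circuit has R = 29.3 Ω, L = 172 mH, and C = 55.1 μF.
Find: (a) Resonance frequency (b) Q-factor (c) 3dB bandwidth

Step 1 — Resonance: ω₀ = 1/√(LC) = 1/√(0.172·5.51e-05) = 324.8 rad/s.
Step 2 — f₀ = ω₀/(2π) = 51.7 Hz.
Step 3 — Parallel Q: Q = R/(ω₀L) = 29.3/(324.8·0.172) = 0.5244.
Step 4 — Bandwidth: Δω = ω₀/Q = 619.4 rad/s; BW = Δω/(2π) = 98.58 Hz.

(a) f₀ = 51.7 Hz  (b) Q = 0.5244  (c) BW = 98.58 Hz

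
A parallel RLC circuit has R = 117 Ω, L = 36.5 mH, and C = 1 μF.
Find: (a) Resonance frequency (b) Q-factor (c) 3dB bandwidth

Step 1 — Resonance: ω₀ = 1/√(LC) = 1/√(0.0365·1e-06) = 5234 rad/s.
Step 2 — f₀ = ω₀/(2π) = 833.1 Hz.
Step 3 — Parallel Q: Q = R/(ω₀L) = 117/(5234·0.0365) = 0.6124.
Step 4 — Bandwidth: Δω = ω₀/Q = 8547 rad/s; BW = Δω/(2π) = 1360 Hz.

(a) f₀ = 833.1 Hz  (b) Q = 0.6124  (c) BW = 1360 Hz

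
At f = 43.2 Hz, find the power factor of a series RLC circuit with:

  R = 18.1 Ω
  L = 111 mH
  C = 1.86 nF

Step 1 — Angular frequency: ω = 2π·f = 2π·43.2 = 271.4 rad/s.
Step 2 — Component impedances:
  R: Z = R = 18.1 Ω
  L: Z = jωL = j·271.4·0.111 = 0 + j30.13 Ω
  C: Z = 1/(jωC) = -j/(ω·C) = 0 - j1.981e+06 Ω
Step 3 — Series combination: Z_total = R + L + C = 18.1 - j1.981e+06 Ω = 1.981e+06∠-90.0° Ω.
Step 4 — Power factor: PF = cos(φ) = Re(Z)/|Z| = 18.1/1.9807e+06 = 9.138e-06.
Step 5 — Type: Im(Z) = -1.981e+06 ⇒ leading (phase φ = -90.0°).

PF = 9.138e-06 (leading, φ = -90.0°)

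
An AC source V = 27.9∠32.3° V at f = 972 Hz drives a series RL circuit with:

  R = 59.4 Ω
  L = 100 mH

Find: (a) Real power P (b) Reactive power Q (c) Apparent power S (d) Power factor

Step 1 — Angular frequency: ω = 2π·f = 2π·972 = 6107 rad/s.
Step 2 — Component impedances:
  R: Z = R = 59.4 Ω
  L: Z = jωL = j·6107·0.1 = 0 + j610.7 Ω
Step 3 — Series combination: Z_total = R + L = 59.4 + j610.7 Ω = 613.6∠84.4° Ω.
Step 4 — Source phasor: V = 27.9∠32.3° V = 23.58 + j14.91 V.
Step 5 — Current: I = V / Z = 0.0279 - j0.0359 A = 0.04547∠-52.1° A.
Step 6 — Complex power: S = V·I* = 0.1228 + j1.263 VA.
Step 7 — Real power: P = Re(S) = 0.1228 W.
Step 8 — Reactive power: Q = Im(S) = 1.263 VAR.
Step 9 — Apparent power: |S| = 1.269 VA.
Step 10 — Power factor: PF = P/|S| = 0.0968 (lagging).

(a) P = 0.1228 W  (b) Q = 1.263 VAR  (c) S = 1.269 VA  (d) PF = 0.0968 (lagging)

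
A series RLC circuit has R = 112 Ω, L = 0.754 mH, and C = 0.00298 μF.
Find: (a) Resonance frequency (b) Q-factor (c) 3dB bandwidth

Step 1 — Resonance: ω₀ = 1/√(LC) = 1/√(0.000754·2.98e-09) = 6.671e+05 rad/s.
Step 2 — f₀ = ω₀/(2π) = 1.062e+05 Hz.
Step 3 — Series Q: Q = ω₀L/R = 6.671e+05·0.000754/112 = 4.491.
Step 4 — Bandwidth: Δω = ω₀/Q = 1.485e+05 rad/s; BW = Δω/(2π) = 2.364e+04 Hz.

(a) f₀ = 1.062e+05 Hz  (b) Q = 4.491  (c) BW = 2.364e+04 Hz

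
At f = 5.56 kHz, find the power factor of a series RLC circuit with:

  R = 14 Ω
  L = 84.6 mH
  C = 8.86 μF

Step 1 — Angular frequency: ω = 2π·f = 2π·5560 = 3.493e+04 rad/s.
Step 2 — Component impedances:
  R: Z = R = 14 Ω
  L: Z = jωL = j·3.493e+04·0.0846 = 0 + j2955 Ω
  C: Z = 1/(jωC) = -j/(ω·C) = 0 - j3.231 Ω
Step 3 — Series combination: Z_total = R + L + C = 14 + j2952 Ω = 2952∠89.7° Ω.
Step 4 — Power factor: PF = cos(φ) = Re(Z)/|Z| = 14/2952.3 = 0.004742.
Step 5 — Type: Im(Z) = 2952 ⇒ lagging (phase φ = 89.7°).

PF = 0.004742 (lagging, φ = 89.7°)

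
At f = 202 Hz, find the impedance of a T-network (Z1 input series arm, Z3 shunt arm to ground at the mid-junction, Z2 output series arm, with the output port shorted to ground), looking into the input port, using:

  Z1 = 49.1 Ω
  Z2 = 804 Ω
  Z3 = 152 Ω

Step 1 — Angular frequency: ω = 2π·f = 2π·202 = 1269 rad/s.
Step 2 — Component impedances:
  Z1: Z = R = 49.1 Ω
  Z2: Z = R = 804 Ω
  Z3: Z = R = 152 Ω
Step 3 — With the output port shorted to ground, the output series arm Z2 runs from the junction to ground; the shunt arm Z3 also runs from the junction to ground. They appear in parallel: Z3 || Z2 = 127.8 Ω.
Step 4 — Series with input arm Z1: Z_in = Z1 + (Z3 || Z2) = 176.9 Ω = 176.9∠0.0° Ω.

Z = 176.9 Ω = 176.9∠0.0° Ω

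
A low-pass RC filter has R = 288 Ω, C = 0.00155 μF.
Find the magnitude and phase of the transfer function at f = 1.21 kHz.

Step 1 — Angular frequency: ω = 2π·1210 = 7603 rad/s.
Step 2 — Transfer function: H(jω) = 1/(1 + jωRC).
Step 3 — Denominator: 1 + jωRC = 1 + j·7603·288·1.55e-09 = 1 + j0.003394.
Step 4 — H = 1 - j0.003394.
Step 5 — Magnitude: |H| = 1 (-0.0 dB); phase: φ = -0.2°.

|H| = 1 (-0.0 dB), φ = -0.2°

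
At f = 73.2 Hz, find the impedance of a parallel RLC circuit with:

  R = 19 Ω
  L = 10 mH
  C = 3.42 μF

Step 1 — Angular frequency: ω = 2π·f = 2π·73.2 = 459.9 rad/s.
Step 2 — Component impedances:
  R: Z = R = 19 Ω
  L: Z = jωL = j·459.9·0.01 = 0 + j4.599 Ω
  C: Z = 1/(jωC) = -j/(ω·C) = 0 - j635.7 Ω
Step 3 — Parallel combination: 1/Z_total = 1/R + 1/L + 1/C; Z_total = 1.066 + j4.373 Ω = 4.501∠76.3° Ω.

Z = 1.066 + j4.373 Ω = 4.501∠76.3° Ω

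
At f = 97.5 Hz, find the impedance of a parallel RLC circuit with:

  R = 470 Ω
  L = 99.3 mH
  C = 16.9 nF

Step 1 — Angular frequency: ω = 2π·f = 2π·97.5 = 612.6 rad/s.
Step 2 — Component impedances:
  R: Z = R = 470 Ω
  L: Z = jωL = j·612.6·0.0993 = 0 + j60.83 Ω
  C: Z = 1/(jωC) = -j/(ω·C) = 0 - j9.659e+04 Ω
Step 3 — Parallel combination: 1/Z_total = 1/R + 1/L + 1/C; Z_total = 7.753 + j59.87 Ω = 60.37∠82.6° Ω.

Z = 7.753 + j59.87 Ω = 60.37∠82.6° Ω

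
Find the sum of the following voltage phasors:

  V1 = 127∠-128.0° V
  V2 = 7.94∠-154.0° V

Step 1 — Convert each phasor to rectangular form:
  V1 = 127·(cos(-128.0°) + j·sin(-128.0°)) = -78.19 - j100.1 V
  V2 = 7.94·(cos(-154.0°) + j·sin(-154.0°)) = -7.136 - j3.481 V
Step 2 — Sum components: V_total = -85.33 - j103.6 V.
Step 3 — Convert to polar: |V_total| = 134.2 V, ∠V_total = -129.5°.

V_total = 134.2∠-129.5° V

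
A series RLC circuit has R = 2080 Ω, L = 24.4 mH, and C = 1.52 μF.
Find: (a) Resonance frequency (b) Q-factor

Step 1 — Resonance condition Im(Z)=0 gives ω₀ = 1/√(LC).
Step 2 — ω₀ = 1/√(0.0244·1.52e-06) = 5193 rad/s.
Step 3 — f₀ = ω₀/(2π) = 826.4 Hz.
Step 4 — Series Q: Q = ω₀L/R = 5193·0.0244/2080 = 0.06091.

(a) f₀ = 826.4 Hz  (b) Q = 0.06091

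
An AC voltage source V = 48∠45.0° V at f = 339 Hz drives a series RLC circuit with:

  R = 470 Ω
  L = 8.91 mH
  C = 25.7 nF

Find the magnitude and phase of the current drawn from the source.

Step 1 — Angular frequency: ω = 2π·f = 2π·339 = 2130 rad/s.
Step 2 — Component impedances:
  R: Z = R = 470 Ω
  L: Z = jωL = j·2130·0.00891 = 0 + j18.98 Ω
  C: Z = 1/(jωC) = -j/(ω·C) = 0 - j1.827e+04 Ω
Step 3 — Series combination: Z_total = R + L + C = 470 - j1.825e+04 Ω = 1.825e+04∠-88.5° Ω.
Step 4 — Source phasor: V = 48∠45.0° V = 33.94 + j33.94 V.
Step 5 — Ohm's law: I = V / Z_total = (33.94 + j33.94) / (470 - j1.825e+04) = -0.001811 + j0.001907 A.
Step 6 — Convert to polar: |I| = 0.002629 A, ∠I = 133.5°.

I = 0.002629∠133.5° A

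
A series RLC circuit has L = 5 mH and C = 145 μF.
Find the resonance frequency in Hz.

Step 1 — Resonance condition Im(Z)=0 gives ω₀ = 1/√(LC).
Step 2 — ω₀ = 1/√(0.005·0.000145) = 1174 rad/s.
Step 3 — f₀ = ω₀/(2π) = 186.9 Hz.

f₀ = 186.9 Hz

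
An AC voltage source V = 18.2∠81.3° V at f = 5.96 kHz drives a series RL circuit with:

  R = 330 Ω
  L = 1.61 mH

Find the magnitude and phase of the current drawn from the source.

Step 1 — Angular frequency: ω = 2π·f = 2π·5960 = 3.745e+04 rad/s.
Step 2 — Component impedances:
  R: Z = R = 330 Ω
  L: Z = jωL = j·3.745e+04·0.00161 = 0 + j60.29 Ω
Step 3 — Series combination: Z_total = R + L = 330 + j60.29 Ω = 335.5∠10.4° Ω.
Step 4 — Source phasor: V = 18.2∠81.3° V = 2.753 + j17.99 V.
Step 5 — Ohm's law: I = V / Z_total = (2.753 + j17.99) / (330 + j60.29) = 0.01771 + j0.05128 A.
Step 6 — Convert to polar: |I| = 0.05425 A, ∠I = 70.9°.

I = 0.05425∠70.9° A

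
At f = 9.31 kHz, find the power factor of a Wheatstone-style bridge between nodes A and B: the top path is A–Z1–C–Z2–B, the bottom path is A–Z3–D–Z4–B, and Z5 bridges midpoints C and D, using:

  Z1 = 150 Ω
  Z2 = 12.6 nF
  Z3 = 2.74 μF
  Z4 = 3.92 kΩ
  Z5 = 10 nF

Step 1 — Angular frequency: ω = 2π·f = 2π·9310 = 5.85e+04 rad/s.
Step 2 — Component impedances:
  Z1: Z = R = 150 Ω
  Z2: Z = 1/(jωC) = -j/(ω·C) = 0 - j1357 Ω
  Z3: Z = 1/(jωC) = -j/(ω·C) = 0 - j6.239 Ω
  Z4: Z = R = 3920 Ω
  Z5: Z = 1/(jωC) = -j/(ω·C) = 0 - j1710 Ω
Step 3 — Bridge requires nodal analysis (the Z5 bridge couples midpoints C and D, so the two paths cannot be reduced to a simple series/parallel combination). Setting node B to ground and injecting 1 A at node A, the 3-node admittance system at A, C, D solves to V_A = Z_AB = 527.6 - j1142 Ω = 1258∠-65.2° Ω.
Step 4 — Power factor: PF = cos(φ) = Re(Z)/|Z| = 527.6/1258 = 0.4194.
Step 5 — Type: Im(Z) = -1142 ⇒ leading (phase φ = -65.2°).

PF = 0.4194 (leading, φ = -65.2°)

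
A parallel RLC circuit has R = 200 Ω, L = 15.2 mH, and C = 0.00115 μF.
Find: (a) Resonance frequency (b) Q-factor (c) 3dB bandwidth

Step 1 — Resonance: ω₀ = 1/√(LC) = 1/√(0.0152·1.15e-09) = 2.392e+05 rad/s.
Step 2 — f₀ = ω₀/(2π) = 3.807e+04 Hz.
Step 3 — Parallel Q: Q = R/(ω₀L) = 200/(2.392e+05·0.0152) = 0.05501.
Step 4 — Bandwidth: Δω = ω₀/Q = 4.348e+06 rad/s; BW = Δω/(2π) = 6.92e+05 Hz.

(a) f₀ = 3.807e+04 Hz  (b) Q = 0.05501  (c) BW = 6.92e+05 Hz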